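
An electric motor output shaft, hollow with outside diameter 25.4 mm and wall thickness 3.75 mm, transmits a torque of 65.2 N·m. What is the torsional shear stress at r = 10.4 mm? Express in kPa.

22000 kPa

J = π(d_o⁴ − d_i⁴)/32 = π(0.0254⁴ − 0.0179⁴)/32 = 3.078×10^-8 m⁴.
Shear stress varies linearly with radius: τ = T·r/J = 65.20 × 0.0104 / 3.078×10^-8 = 2.203×10^7 Pa.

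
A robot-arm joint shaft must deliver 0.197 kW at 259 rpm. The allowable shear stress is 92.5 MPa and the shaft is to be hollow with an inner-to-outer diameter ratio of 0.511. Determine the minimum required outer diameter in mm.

7.54 mm

ω = 2π·259/60 = 27.12 rad/s, so T = P/ω = 0.197×10³ / 27.12 = 7.263 N·m.
For a hollow shaft with d_i/d_o = 0.511: τ_max = 16T/(π d_o³ (1−k⁴)), so d_o = [16T/(π τ_allow (1−k⁴))]^(1/3) = [16·7.263/(π·9.25×10^7·0.9318)]^(1/3) = 0.007543 m.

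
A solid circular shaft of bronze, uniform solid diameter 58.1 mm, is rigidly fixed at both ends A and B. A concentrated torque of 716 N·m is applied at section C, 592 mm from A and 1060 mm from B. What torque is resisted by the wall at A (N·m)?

With uniform GJ and both ends fixed, compatibility θ_AC = θ_CB gives T_A·a = T_B·b, together with T_A + T_B = T₀.
T_A = T₀·b/(a+b) = 716.0·1060/1652 = 459.4 N·m; T_B = 256.6 N·m.

459 N·m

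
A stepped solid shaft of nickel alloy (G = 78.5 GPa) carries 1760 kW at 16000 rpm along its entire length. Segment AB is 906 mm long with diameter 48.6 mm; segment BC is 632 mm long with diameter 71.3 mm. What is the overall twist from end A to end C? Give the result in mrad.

25.5 mrad

ω = 2π·16000/60 = 1676 rad/s, so T = P/ω = 1760×10³ / 1676 = 1050 N·m.
J_AB = π(0.0486)⁴/32 = 5.48×10^-7 m⁴; J_BC = π(0.0713)⁴/32 = 2.54×10^-6 m⁴.
θ = (T/G)·Σ L_i/J_i = (1050/78.5×10⁹)·(0.906/5.48×10^-7 + 0.632/2.54×10^-6) = 0.02547 rad.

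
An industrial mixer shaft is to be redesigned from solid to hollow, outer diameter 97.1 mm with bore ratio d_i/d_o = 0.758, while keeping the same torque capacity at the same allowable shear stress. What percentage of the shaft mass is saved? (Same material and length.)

44.4 %

Equal τ_max and T ⇒ the solid shaft needs d_s³ = d_o³(1−k⁴), so d_s = 97.1·(1−0.758⁴)^(1/3) = 84.96 mm.
Area ratio A_h/A_s = d_o²(1−k²)/d_s² = (1−k²)/(1−k⁴)^(2/3) = 0.5557.
Mass saving = 1 − 0.5557 = 44.4 %.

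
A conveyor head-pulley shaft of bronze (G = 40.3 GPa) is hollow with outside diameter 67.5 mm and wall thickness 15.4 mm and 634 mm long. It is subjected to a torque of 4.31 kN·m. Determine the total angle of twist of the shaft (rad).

J = π(d_o⁴ − d_i⁴)/32 = π(0.0675⁴ − 0.0367⁴)/32 = 1.860×10^-6 m⁴.
θ = T·L/(G·J) = 4310 × 0.634 / (40.3×10⁹ × 1.860×10^-6) = 0.03646 rad.

0.0365 rad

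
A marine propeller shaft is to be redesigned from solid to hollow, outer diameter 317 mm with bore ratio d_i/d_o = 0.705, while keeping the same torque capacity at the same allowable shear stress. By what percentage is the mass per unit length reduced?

39.2 %

Equal τ_max and T ⇒ the solid shaft needs d_s³ = d_o³(1−k⁴), so d_s = 317·(1−0.705⁴)^(1/3) = 288.4 mm.
Area ratio A_h/A_s = d_o²(1−k²)/d_s² = (1−k²)/(1−k⁴)^(2/3) = 0.6077.
Mass saving = 1 − 0.6077 = 39.2 %.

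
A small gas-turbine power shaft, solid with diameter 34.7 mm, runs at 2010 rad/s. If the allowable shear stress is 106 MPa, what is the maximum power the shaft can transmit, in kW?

J = πd⁴/32 = π(0.0347)⁴/32 = 1.423×10^-7 m⁴.
T_max = τ_allow·J/r = 1.06×10^8 × 1.423×10^-7 / 0.0174 = 869.6 N·m.
ω = 2010 rad/s, so P_max = T_max·ω = 1.748×10^6 W.

1750 kW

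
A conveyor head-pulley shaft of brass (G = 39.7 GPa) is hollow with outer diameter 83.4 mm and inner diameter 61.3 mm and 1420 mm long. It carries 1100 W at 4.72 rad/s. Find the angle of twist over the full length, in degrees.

ω = 4.72 rad/s, so T = P/ω = 1100 / 4.720 = 233.1 N·m.
J = π(d_o⁴ − d_i⁴)/32 = π(0.0834⁴ − 0.0613⁴)/32 = 3.363×10^-6 m⁴.
θ = T·L/(G·J) = 233.1 × 1.42 / (39.7×10⁹ × 3.363×10^-6) = 2.478×10^-3 rad.

0.142°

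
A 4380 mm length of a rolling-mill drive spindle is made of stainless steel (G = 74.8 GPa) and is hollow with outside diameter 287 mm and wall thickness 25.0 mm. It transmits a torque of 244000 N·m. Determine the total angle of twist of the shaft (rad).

J = π(d_o⁴ − d_i⁴)/32 = π(0.287⁴ − 0.237⁴)/32 = 3.563×10^-4 m⁴.
θ = T·L/(G·J) = 244000 × 4.38 / (74.8×10⁹ × 3.563×10^-4) = 0.04010 rad.

0.0401 rad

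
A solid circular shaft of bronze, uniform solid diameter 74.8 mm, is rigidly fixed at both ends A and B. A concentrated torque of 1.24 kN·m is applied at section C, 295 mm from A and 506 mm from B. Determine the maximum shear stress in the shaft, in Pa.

9.53e6 Pa

With uniform GJ and both ends fixed, compatibility θ_AC = θ_CB gives T_A·a = T_B·b, together with T_A + T_B = T₀.
T_A = T₀·b/(a+b) = 1240·506/801.0 = 783.3 N·m; T_B = 456.7 N·m.
τ in each portion: τ_AC = 9.53×10^6 Pa, τ_CB = 5.56×10^6 Pa; maximum is in AC.
τ_max = T_AC·r/J = 783.3·0.0374/3.07×10^-6 = 9.532×10^6 Pa.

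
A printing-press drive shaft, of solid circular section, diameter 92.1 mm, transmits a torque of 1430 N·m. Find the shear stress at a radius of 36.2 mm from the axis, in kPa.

J = πd⁴/32 = π(0.0921)⁴/32 = 7.064×10^-6 m⁴.
Shear stress varies linearly with radius: τ = T·r/J = 1430 × 0.0362 / 7.064×10^-6 = 7.328×10^6 Pa.

7330 kPa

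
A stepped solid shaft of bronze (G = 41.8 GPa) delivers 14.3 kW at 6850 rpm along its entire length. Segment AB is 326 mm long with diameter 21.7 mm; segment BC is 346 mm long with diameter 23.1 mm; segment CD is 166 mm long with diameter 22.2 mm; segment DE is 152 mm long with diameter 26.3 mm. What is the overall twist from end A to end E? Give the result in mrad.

17.9 mrad

ω = 2π·6850/60 = 717.3 rad/s, so T = P/ω = 14.3×10³ / 717.3 = 19.94 N·m.
J_AB = π(0.0217)⁴/32 = 2.18×10^-8 m⁴; J_BC = π(0.0231)⁴/32 = 2.80×10^-8 m⁴; J_CD = π(0.0222)⁴/32 = 2.38×10^-8 m⁴; J_DE = π(0.0263)⁴/32 = 4.70×10^-8 m⁴.
θ = (T/G)·Σ L_i/J_i = (19.94/41.8×10⁹)·(0.326/2.18×10^-8 + 0.346/2.80×10^-8 + 0.166/2.38×10^-8 + 0.152/4.70×10^-8) = 0.01791 rad.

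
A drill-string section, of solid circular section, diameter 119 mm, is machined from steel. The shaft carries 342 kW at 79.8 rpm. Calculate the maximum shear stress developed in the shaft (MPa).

124 MPa

ω = 2π·79.8/60 = 8.357 rad/s, so T = P/ω = 342×10³ / 8.357 = 40930 N·m.
J = πd⁴/32 = π(0.119)⁴/32 = 1.969×10^-5 m⁴.
τ_max = T·r/J = 40930 × 0.0595 / 1.969×10^-5 = 1.237×10^8 Pa.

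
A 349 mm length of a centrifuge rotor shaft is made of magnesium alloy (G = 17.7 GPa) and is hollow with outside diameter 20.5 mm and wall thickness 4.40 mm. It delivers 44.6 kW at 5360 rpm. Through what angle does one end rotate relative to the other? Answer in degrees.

ω = 2π·5360/60 = 561.3 rad/s, so T = P/ω = 44.6×10³ / 561.3 = 79.46 N·m.
J = π(d_o⁴ − d_i⁴)/32 = π(0.0205⁴ − 0.0117⁴)/32 = 1.550×10^-8 m⁴.
θ = T·L/(G·J) = 79.46 × 0.349 / (17.7×10⁹ × 1.550×10^-8) = 0.1011 rad.

5.79°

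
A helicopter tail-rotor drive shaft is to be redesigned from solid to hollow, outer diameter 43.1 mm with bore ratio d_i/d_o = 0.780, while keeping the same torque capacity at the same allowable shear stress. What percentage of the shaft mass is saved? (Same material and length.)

46.7 %

Equal τ_max and T ⇒ the solid shaft needs d_s³ = d_o³(1−k⁴), so d_s = 43.1·(1−0.780⁴)^(1/3) = 36.95 mm.
Area ratio A_h/A_s = d_o²(1−k²)/d_s² = (1−k²)/(1−k⁴)^(2/3) = 0.5329.
Mass saving = 1 − 0.5329 = 46.7 %.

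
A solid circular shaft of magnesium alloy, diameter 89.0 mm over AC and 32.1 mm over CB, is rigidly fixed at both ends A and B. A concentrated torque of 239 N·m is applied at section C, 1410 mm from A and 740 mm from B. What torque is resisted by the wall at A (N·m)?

Compatibility: T_A·a/J_AC = T_B·b/J_CB with T_A + T_B = T₀.
J_AC = 6.16×10^-6 m⁴, J_CB = 1.04×10^-7 m⁴, so T_A = T₀·(J_AC/a)/((J_AC/a)+(J_CB/b)) = 231.5 N·m, T_B = 7.466 N·m.

232 N·m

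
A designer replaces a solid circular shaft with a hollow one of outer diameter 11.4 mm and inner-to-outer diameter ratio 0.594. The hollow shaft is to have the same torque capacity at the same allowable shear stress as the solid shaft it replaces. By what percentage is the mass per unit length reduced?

Equal τ_max and T ⇒ the solid shaft needs d_s³ = d_o³(1−k⁴), so d_s = 11.4·(1−0.594⁴)^(1/3) = 10.91 mm.
Area ratio A_h/A_s = d_o²(1−k²)/d_s² = (1−k²)/(1−k⁴)^(2/3) = 0.7071.
Mass saving = 1 − 0.7071 = 29.3 %.

29.3 %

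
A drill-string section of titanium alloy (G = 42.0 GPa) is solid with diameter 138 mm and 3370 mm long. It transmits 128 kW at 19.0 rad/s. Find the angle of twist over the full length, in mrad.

ω = 19.0 rad/s, so T = P/ω = 128×10³ / 19.00 = 6737 N·m.
J = πd⁴/32 = π(0.138)⁴/32 = 3.561×10^-5 m⁴.
θ = T·L/(G·J) = 6737 × 3.37 / (42.0×10⁹ × 3.561×10^-5) = 0.01518 rad.

15.2 mrad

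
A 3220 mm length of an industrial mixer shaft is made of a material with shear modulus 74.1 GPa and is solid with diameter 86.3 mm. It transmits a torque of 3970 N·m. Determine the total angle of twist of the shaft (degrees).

J = πd⁴/32 = π(0.0863)⁴/32 = 5.446×10^-6 m⁴.
θ = T·L/(G·J) = 3970 × 3.22 / (74.1×10⁹ × 5.446×10^-6) = 0.03168 rad.

1.82°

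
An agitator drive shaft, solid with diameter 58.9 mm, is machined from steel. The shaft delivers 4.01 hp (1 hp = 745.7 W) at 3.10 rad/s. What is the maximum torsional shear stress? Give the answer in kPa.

ω = 3.10 rad/s, so T = P/ω = 4.01×745.7 / 3.100 = 964.6 N·m.
J = πd⁴/32 = π(0.0589)⁴/32 = 1.182×10^-6 m⁴.
τ_max = T·r/J = 964.6 × 0.0295 / 1.182×10^-6 = 2.404×10^7 Pa.

24000 kPa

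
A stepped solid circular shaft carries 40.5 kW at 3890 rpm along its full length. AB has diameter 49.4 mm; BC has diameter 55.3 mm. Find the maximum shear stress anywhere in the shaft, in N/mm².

4.20 N/mm²

ω = 2π·3890/60 = 407.4 rad/s, so T = P/ω = 40.5×10³ / 407.4 = 99.42 N·m.
Under the same torque, τ_max = 16T/(πd³) is largest where d is smallest — segment AB (d = 49.4 mm).
τ_max = 16·99.42/(π·(0.0494)³) = 4.200×10^6 Pa.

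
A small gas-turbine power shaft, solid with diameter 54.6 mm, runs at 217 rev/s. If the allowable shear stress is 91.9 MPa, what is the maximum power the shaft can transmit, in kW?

4000 kW

J = πd⁴/32 = π(0.0546)⁴/32 = 8.725×10^-7 m⁴.
T_max = τ_allow·J/r = 9.19×10^7 × 8.725×10^-7 / 0.0273 = 2937 N·m.
ω = 2π·217 = 1363 rad/s, so P_max = T_max·ω = 4.005×10^6 W.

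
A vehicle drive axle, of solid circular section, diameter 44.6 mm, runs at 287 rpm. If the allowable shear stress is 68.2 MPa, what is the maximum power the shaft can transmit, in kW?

35.7 kW

J = πd⁴/32 = π(0.0446)⁴/32 = 3.885×10^-7 m⁴.
T_max = τ_allow·J/r = 6.82×10^7 × 3.885×10^-7 / 0.0223 = 1188 N·m.
ω = 2π·287/60 = 30.05 rad/s, so P_max = T_max·ω = 3.571×10^4 W.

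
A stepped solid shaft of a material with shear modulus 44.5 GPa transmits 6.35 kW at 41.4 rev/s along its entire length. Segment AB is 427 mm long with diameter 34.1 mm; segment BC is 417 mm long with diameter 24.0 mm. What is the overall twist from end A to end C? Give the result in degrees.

0.503°

ω = 2π·41.4 = 260.1 rad/s, so T = P/ω = 6.35×10³ / 260.1 = 24.41 N·m.
J_AB = π(0.0341)⁴/32 = 1.33×10^-7 m⁴; J_BC = π(0.0240)⁴/32 = 3.26×10^-8 m⁴.
θ = (T/G)·Σ L_i/J_i = (24.41/44.5×10⁹)·(0.427/1.33×10^-7 + 0.417/3.26×10^-8) = 8.788×10^-3 rad.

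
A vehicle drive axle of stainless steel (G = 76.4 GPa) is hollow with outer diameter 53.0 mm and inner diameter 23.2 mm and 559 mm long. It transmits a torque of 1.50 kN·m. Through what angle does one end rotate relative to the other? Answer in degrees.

J = π(d_o⁴ − d_i⁴)/32 = π(0.0530⁴ − 0.0232⁴)/32 = 7.462×10^-7 m⁴.
θ = T·L/(G·J) = 1500 × 0.559 / (76.4×10⁹ × 7.462×10^-7) = 0.01471 rad.

0.843°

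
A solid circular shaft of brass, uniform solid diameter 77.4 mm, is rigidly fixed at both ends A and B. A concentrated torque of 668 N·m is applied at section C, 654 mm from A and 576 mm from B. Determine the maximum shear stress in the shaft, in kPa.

With uniform GJ and both ends fixed, compatibility θ_AC = θ_CB gives T_A·a = T_B·b, together with T_A + T_B = T₀.
T_A = T₀·b/(a+b) = 668.0·576/1230 = 312.8 N·m; T_B = 355.2 N·m.
τ in each portion: τ_AC = 3.44×10^6 Pa, τ_CB = 3.90×10^6 Pa; maximum is in CB.
τ_max = T_CB·r/J = 355.2·0.0387/3.52×10^-6 = 3.901×10^6 Pa.

3900 kPa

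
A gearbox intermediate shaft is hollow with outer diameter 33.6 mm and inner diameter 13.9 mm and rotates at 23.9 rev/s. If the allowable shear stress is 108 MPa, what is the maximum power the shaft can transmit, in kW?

117 kW

J = π(d_o⁴ − d_i⁴)/32 = π(0.0336⁴ − 0.0139⁴)/32 = 1.215×10^-7 m⁴.
T_max = τ_allow·J/r = 1.08×10^8 × 1.215×10^-7 / 0.0168 = 780.8 N·m.
ω = 2π·23.9 = 150.2 rad/s, so P_max = T_max·ω = 1.173×10^5 W.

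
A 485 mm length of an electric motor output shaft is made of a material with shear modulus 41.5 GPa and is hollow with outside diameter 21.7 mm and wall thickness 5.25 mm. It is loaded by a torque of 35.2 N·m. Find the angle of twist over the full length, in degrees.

1.17°

J = π(d_o⁴ − d_i⁴)/32 = π(0.0217⁴ − 0.0112⁴)/32 = 2.022×10^-8 m⁴.
θ = T·L/(G·J) = 35.20 × 0.485 / (41.5×10⁹ × 2.022×10^-8) = 0.02034 rad.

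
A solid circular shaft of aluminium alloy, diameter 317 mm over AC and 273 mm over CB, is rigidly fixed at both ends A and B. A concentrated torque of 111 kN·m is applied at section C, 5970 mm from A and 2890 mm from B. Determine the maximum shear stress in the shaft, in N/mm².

Compatibility: T_A·a/J_AC = T_B·b/J_CB with T_A + T_B = T₀.
J_AC = 9.91×10^-4 m⁴, J_CB = 5.45×10^-4 m⁴, so T_A = T₀·(J_AC/a)/((J_AC/a)+(J_CB/b)) = 51960 N·m, T_B = 59040 N·m.
τ in each portion: τ_AC = 8.31×10^6 Pa, τ_CB = 1.48×10^7 Pa; maximum is in CB.
τ_max = T_CB·r/J = 59040·0.137/5.45×10^-4 = 1.478×10^7 Pa.

14.8 N/mm²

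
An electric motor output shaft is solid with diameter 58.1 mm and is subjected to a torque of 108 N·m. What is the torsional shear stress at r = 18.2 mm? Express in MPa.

1.76 MPa

J = πd⁴/32 = π(0.0581)⁴/32 = 1.119×10^-6 m⁴.
Shear stress varies linearly with radius: τ = T·r/J = 108.0 × 0.0182 / 1.119×10^-6 = 1.757×10^6 Pa.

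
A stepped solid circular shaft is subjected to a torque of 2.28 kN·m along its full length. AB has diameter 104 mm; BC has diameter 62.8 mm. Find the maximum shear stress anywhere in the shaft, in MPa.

Under the same torque, τ_max = 16T/(πd³) is largest where d is smallest — segment BC (d = 62.8 mm).
τ_max = 16·2280/(π·(0.0628)³) = 4.688×10^7 Pa.

46.9 MPa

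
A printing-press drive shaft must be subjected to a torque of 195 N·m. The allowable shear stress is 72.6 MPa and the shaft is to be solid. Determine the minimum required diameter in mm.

23.9 mm

For a solid shaft τ_max = 16T/(πd³), so d = (16T/(π τ_allow))^(1/3) = (16·195.0/(π·7.26×10^7))^(1/3) = 0.02392 m.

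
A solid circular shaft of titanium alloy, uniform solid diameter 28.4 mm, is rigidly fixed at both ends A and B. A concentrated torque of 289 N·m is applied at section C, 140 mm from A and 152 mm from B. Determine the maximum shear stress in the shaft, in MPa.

33.4 MPa

With uniform GJ and both ends fixed, compatibility θ_AC = θ_CB gives T_A·a = T_B·b, together with T_A + T_B = T₀.
T_A = T₀·b/(a+b) = 289.0·152/292.0 = 150.4 N·m; T_B = 138.6 N·m.
τ in each portion: τ_AC = 3.34×10^7 Pa, τ_CB = 3.08×10^7 Pa; maximum is in AC.
τ_max = T_AC·r/J = 150.4·0.0142/6.39×10^-8 = 3.345×10^7 Pa.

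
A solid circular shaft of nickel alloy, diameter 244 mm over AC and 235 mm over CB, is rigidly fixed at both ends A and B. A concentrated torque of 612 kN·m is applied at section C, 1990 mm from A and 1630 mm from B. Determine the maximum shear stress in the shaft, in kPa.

Compatibility: T_A·a/J_AC = T_B·b/J_CB with T_A + T_B = T₀.
J_AC = 3.48×10^-4 m⁴, J_CB = 2.99×10^-4 m⁴, so T_A = T₀·(J_AC/a)/((J_AC/a)+(J_CB/b)) = 298500 N·m, T_B = 313500 N·m.
τ in each portion: τ_AC = 1.05×10^8 Pa, τ_CB = 1.23×10^8 Pa; maximum is in CB.
τ_max = T_CB·r/J = 313500·0.117/2.99×10^-4 = 1.230×10^8 Pa.

123000 kPa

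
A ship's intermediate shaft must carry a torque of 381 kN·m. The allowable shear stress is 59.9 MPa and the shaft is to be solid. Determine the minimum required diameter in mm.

319 mm

For a solid shaft τ_max = 16T/(πd³), so d = (16T/(π τ_allow))^(1/3) = (16·381000/(π·5.99×10^7))^(1/3) = 0.3188 m.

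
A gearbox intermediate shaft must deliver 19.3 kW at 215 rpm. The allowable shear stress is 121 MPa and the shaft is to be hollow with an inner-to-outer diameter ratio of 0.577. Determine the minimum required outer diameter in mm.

ω = 2π·215/60 = 22.51 rad/s, so T = P/ω = 19.3×10³ / 22.51 = 857.2 N·m.
For a hollow shaft with d_i/d_o = 0.577: τ_max = 16T/(π d_o³ (1−k⁴)), so d_o = [16T/(π τ_allow (1−k⁴))]^(1/3) = [16·857.2/(π·1.21×10^8·0.8892)]^(1/3) = 0.03436 m.

34.4 mm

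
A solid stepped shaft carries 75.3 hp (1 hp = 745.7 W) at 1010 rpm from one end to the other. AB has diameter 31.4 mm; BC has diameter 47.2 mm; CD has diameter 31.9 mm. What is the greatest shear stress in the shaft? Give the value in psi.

12700 psi

ω = 2π·1010/60 = 105.8 rad/s, so T = P/ω = 75.3×745.7 / 105.8 = 530.9 N·m.
Under the same torque, τ_max = 16T/(πd³) is largest where d is smallest — segment AB (d = 31.4 mm).
τ_max = 16·530.9/(π·(0.0314)³) = 8.734×10^7 Pa.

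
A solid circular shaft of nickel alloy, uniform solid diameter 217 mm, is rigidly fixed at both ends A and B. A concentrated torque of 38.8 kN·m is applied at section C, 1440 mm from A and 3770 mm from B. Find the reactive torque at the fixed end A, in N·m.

With uniform GJ and both ends fixed, compatibility θ_AC = θ_CB gives T_A·a = T_B·b, together with T_A + T_B = T₀.
T_A = T₀·b/(a+b) = 38800·3770/5210 = 28080 N·m; T_B = 10720 N·m.

28100 N·m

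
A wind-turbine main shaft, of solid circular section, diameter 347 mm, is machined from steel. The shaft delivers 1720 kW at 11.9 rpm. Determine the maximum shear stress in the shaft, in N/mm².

168 N/mm²

ω = 2π·11.9/60 = 1.246 rad/s, so T = P/ω = 1720×10³ / 1.246 = 1.380e6 N·m.
J = πd⁴/32 = π(0.347)⁴/32 = 1.423×10^-3 m⁴.
τ_max = T·r/J = 1.380e6 × 0.173 / 1.423×10^-3 = 1.682×10^8 Pa.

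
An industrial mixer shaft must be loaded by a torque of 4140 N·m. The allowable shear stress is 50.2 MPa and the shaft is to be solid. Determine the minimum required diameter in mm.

74.9 mm

For a solid shaft τ_max = 16T/(πd³), so d = (16T/(π τ_allow))^(1/3) = (16·4140/(π·5.02×10^7))^(1/3) = 0.07489 m.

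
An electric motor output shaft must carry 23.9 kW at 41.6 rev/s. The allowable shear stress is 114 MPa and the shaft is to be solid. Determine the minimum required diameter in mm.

16.0 mm

ω = 2π·41.6 = 261.4 rad/s, so T = P/ω = 23.9×10³ / 261.4 = 91.44 N·m.
For a solid shaft τ_max = 16T/(πd³), so d = (16T/(π τ_allow))^(1/3) = (16·91.44/(π·1.14×10^8))^(1/3) = 0.01599 m.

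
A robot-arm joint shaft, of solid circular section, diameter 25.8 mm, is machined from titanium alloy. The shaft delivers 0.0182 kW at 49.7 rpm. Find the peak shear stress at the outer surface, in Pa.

1.04e6 Pa

ω = 2π·49.7/60 = 5.205 rad/s, so T = P/ω = 0.0182×10³ / 5.205 = 3.497 N·m.
J = πd⁴/32 = π(0.0258)⁴/32 = 4.350×10^-8 m⁴.
τ_max = T·r/J = 3.497 × 0.0129 / 4.350×10^-8 = 1.037×10^6 Pa.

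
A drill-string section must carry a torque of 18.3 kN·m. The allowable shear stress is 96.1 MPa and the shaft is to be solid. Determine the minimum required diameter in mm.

For a solid shaft τ_max = 16T/(πd³), so d = (16T/(π τ_allow))^(1/3) = (16·18300/(π·9.61×10^7))^(1/3) = 0.09898 m.

99.0 mm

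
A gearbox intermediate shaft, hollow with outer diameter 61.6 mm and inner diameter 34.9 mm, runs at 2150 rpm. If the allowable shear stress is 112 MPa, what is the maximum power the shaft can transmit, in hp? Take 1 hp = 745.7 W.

J = π(d_o⁴ − d_i⁴)/32 = π(0.0616⁴ − 0.0349⁴)/32 = 1.268×10^-6 m⁴.
T_max = τ_allow·J/r = 1.12×10^8 × 1.268×10^-6 / 0.0308 = 4611 N·m.
ω = 2π·2150/60 = 225.1 rad/s, so P_max = T_max·ω = 1.038×10^6 W.

1390 hp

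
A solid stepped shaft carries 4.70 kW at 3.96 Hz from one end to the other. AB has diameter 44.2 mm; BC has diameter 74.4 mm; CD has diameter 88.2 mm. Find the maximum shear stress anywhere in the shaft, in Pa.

1.11e7 Pa

ω = 2π·3.96 = 24.88 rad/s, so T = P/ω = 4.70×10³ / 24.88 = 188.9 N·m.
Under the same torque, τ_max = 16T/(πd³) is largest where d is smallest — segment AB (d = 44.2 mm).
τ_max = 16·188.9/(π·(0.0442)³) = 1.114×10^7 Pa.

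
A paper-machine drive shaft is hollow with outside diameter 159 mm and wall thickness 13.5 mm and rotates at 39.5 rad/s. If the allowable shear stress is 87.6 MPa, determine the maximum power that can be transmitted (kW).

J = π(d_o⁴ − d_i⁴)/32 = π(0.159⁴ − 0.132⁴)/32 = 3.294×10^-5 m⁴.
T_max = τ_allow·J/r = 8.76×10^7 × 3.294×10^-5 / 0.0795 = 36300 N·m.
ω = 39.5 rad/s, so P_max = T_max·ω = 1.434×10^6 W.

1430 kW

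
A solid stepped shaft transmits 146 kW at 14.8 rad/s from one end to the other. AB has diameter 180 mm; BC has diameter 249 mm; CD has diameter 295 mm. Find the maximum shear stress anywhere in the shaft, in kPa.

ω = 14.8 rad/s, so T = P/ω = 146×10³ / 14.80 = 9865 N·m.
Under the same torque, τ_max = 16T/(πd³) is largest where d is smallest — segment AB (d = 180 mm).
τ_max = 16·9865/(π·(0.180)³) = 8.615×10^6 Pa.

8610 kPa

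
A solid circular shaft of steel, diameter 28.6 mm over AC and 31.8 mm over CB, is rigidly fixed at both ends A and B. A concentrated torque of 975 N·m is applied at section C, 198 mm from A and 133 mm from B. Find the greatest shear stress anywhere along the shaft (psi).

15600 psi

Compatibility: T_A·a/J_AC = T_B·b/J_CB with T_A + T_B = T₀.
J_AC = 6.57×10^-8 m⁴, J_CB = 1.00×10^-7 m⁴, so T_A = T₀·(J_AC/a)/((J_AC/a)+(J_CB/b)) = 297.7 N·m, T_B = 677.3 N·m.
τ in each portion: τ_AC = 6.48×10^7 Pa, τ_CB = 1.07×10^8 Pa; maximum is in CB.
τ_max = T_CB·r/J = 677.3·0.0159/1.00×10^-7 = 1.073×10^8 Pa.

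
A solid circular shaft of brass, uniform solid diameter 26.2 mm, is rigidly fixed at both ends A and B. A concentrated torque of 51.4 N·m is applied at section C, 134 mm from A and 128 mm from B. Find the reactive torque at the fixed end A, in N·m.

With uniform GJ and both ends fixed, compatibility θ_AC = θ_CB gives T_A·a = T_B·b, together with T_A + T_B = T₀.
T_A = T₀·b/(a+b) = 51.40·128/262.0 = 25.11 N·m; T_B = 26.29 N·m.

25.1 N·m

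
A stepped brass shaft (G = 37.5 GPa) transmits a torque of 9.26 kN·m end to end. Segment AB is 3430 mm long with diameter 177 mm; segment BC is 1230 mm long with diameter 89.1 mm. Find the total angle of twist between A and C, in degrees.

J_AB = π(0.177)⁴/32 = 9.64×10^-5 m⁴; J_BC = π(0.0891)⁴/32 = 6.19×10^-6 m⁴.
θ = (T/G)·Σ L_i/J_i = (9260/37.5×10⁹)·(3.43/9.64×10^-5 + 1.23/6.19×10^-6) = 0.05788 rad.

3.32°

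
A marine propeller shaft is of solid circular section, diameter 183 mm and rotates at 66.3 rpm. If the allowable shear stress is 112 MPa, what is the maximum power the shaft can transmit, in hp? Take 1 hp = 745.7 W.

1250 hp

J = πd⁴/32 = π(0.183)⁴/32 = 1.101×10^-4 m⁴.
T_max = τ_allow·J/r = 1.12×10^8 × 1.101×10^-4 / 0.0915 = 134800 N·m.
ω = 2π·66.3/60 = 6.943 rad/s, so P_max = T_max·ω = 9.357×10^5 W.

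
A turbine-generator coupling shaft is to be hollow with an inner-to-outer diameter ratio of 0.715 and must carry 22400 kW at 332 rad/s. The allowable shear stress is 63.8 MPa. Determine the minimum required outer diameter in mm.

194 mm

ω = 332 rad/s, so T = P/ω = 22400×10³ / 332.0 = 67470 N·m.
For a hollow shaft with d_i/d_o = 0.715: τ_max = 16T/(π d_o³ (1−k⁴)), so d_o = [16T/(π τ_allow (1−k⁴))]^(1/3) = [16·67470/(π·6.38×10^7·0.7386)]^(1/3) = 0.1939 m.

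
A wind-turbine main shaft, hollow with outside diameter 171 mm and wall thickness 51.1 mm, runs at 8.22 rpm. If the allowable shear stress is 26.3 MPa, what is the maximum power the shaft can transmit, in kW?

J = π(d_o⁴ − d_i⁴)/32 = π(0.171⁴ − 0.0688⁴)/32 = 8.174×10^-5 m⁴.
T_max = τ_allow·J/r = 2.63×10^7 × 8.174×10^-5 / 0.0855 = 25140 N·m.
ω = 2π·8.22/60 = 0.8608 rad/s, so P_max = T_max·ω = 2.164×10^4 W.

21.6 kW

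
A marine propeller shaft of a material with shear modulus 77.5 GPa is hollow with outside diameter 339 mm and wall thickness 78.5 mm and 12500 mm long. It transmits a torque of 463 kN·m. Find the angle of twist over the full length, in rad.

J = π(d_o⁴ − d_i⁴)/32 = π(0.339⁴ − 0.182⁴)/32 = 1.189×10^-3 m⁴.
θ = T·L/(G·J) = 463000 × 12.5 / (77.5×10⁹ × 1.189×10^-3) = 0.06281 rad.

0.0628 rad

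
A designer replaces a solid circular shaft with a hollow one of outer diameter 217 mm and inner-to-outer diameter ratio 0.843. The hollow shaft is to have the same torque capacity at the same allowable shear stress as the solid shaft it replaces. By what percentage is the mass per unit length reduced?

Equal τ_max and T ⇒ the solid shaft needs d_s³ = d_o³(1−k⁴), so d_s = 217·(1−0.843⁴)^(1/3) = 171.7 mm.
Area ratio A_h/A_s = d_o²(1−k²)/d_s² = (1−k²)/(1−k⁴)^(2/3) = 0.4624.
Mass saving = 1 − 0.4624 = 53.8 %.

53.8 %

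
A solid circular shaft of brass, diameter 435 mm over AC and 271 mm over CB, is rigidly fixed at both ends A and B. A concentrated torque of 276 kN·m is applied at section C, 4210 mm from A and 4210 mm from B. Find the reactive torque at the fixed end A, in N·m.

240000 N·m

Compatibility: T_A·a/J_AC = T_B·b/J_CB with T_A + T_B = T₀.
J_AC = 3.52×10^-3 m⁴, J_CB = 5.30×10^-4 m⁴, so T_A = T₀·(J_AC/a)/((J_AC/a)+(J_CB/b)) = 239900 N·m, T_B = 36130 N·m.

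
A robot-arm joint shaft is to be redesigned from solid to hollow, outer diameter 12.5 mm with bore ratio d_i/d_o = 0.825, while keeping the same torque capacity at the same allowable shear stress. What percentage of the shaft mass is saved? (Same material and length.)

Equal τ_max and T ⇒ the solid shaft needs d_s³ = d_o³(1−k⁴), so d_s = 12.5·(1−0.825⁴)^(1/3) = 10.16 mm.
Area ratio A_h/A_s = d_o²(1−k²)/d_s² = (1−k²)/(1−k⁴)^(2/3) = 0.4836.
Mass saving = 1 − 0.4836 = 51.6 %.

51.6 %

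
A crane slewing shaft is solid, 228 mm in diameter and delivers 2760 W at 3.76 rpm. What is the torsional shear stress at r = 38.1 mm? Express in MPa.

1.01 MPa

ω = 2π·3.76/60 = 0.3937 rad/s, so T = P/ω = 2760 / 0.3937 = 7010 N·m.
J = πd⁴/32 = π(0.228)⁴/32 = 2.653×10^-4 m⁴.
Shear stress varies linearly with radius: τ = T·r/J = 7010 × 0.0381 / 2.653×10^-4 = 1.007×10^6 Pa.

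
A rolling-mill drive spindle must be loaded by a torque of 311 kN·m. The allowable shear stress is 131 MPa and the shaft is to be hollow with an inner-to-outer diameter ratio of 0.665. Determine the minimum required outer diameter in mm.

For a hollow shaft with d_i/d_o = 0.665: τ_max = 16T/(π d_o³ (1−k⁴)), so d_o = [16T/(π τ_allow (1−k⁴))]^(1/3) = [16·311000/(π·1.31×10^8·0.8044)]^(1/3) = 0.2468 m.

247 mm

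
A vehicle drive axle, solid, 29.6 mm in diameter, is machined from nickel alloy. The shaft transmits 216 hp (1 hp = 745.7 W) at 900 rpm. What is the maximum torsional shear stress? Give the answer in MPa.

336 MPa

ω = 2π·900/60 = 94.25 rad/s, so T = P/ω = 216×745.7 / 94.25 = 1709 N·m.
J = πd⁴/32 = π(0.0296)⁴/32 = 7.536×10^-8 m⁴.
τ_max = T·r/J = 1709 × 0.0148 / 7.536×10^-8 = 3.356×10^8 Pa.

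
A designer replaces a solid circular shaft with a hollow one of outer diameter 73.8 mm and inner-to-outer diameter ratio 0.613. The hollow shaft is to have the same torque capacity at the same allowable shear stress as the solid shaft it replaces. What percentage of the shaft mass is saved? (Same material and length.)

30.9 %

Equal τ_max and T ⇒ the solid shaft needs d_s³ = d_o³(1−k⁴), so d_s = 73.8·(1−0.613⁴)^(1/3) = 70.15 mm.
Area ratio A_h/A_s = d_o²(1−k²)/d_s² = (1−k²)/(1−k⁴)^(2/3) = 0.6909.
Mass saving = 1 − 0.6909 = 30.9 %.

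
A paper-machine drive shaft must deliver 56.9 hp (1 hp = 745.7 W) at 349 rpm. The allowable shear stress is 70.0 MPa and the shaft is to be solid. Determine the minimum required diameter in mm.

43.9 mm

ω = 2π·349/60 = 36.55 rad/s, so T = P/ω = 56.9×745.7 / 36.55 = 1161 N·m.
For a solid shaft τ_max = 16T/(πd³), so d = (16T/(π τ_allow))^(1/3) = (16·1161/(π·7.00×10^7))^(1/3) = 0.04388 m.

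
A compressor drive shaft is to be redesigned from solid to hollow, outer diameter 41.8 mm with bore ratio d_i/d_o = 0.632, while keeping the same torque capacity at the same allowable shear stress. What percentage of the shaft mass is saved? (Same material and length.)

Equal τ_max and T ⇒ the solid shaft needs d_s³ = d_o³(1−k⁴), so d_s = 41.8·(1−0.632⁴)^(1/3) = 39.45 mm.
Area ratio A_h/A_s = d_o²(1−k²)/d_s² = (1−k²)/(1−k⁴)^(2/3) = 0.6744.
Mass saving = 1 − 0.6744 = 32.6 %.

32.6 %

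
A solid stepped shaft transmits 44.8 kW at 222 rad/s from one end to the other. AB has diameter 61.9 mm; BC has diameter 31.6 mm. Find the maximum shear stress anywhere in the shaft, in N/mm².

ω = 222 rad/s, so T = P/ω = 44.8×10³ / 222.0 = 201.8 N·m.
Under the same torque, τ_max = 16T/(πd³) is largest where d is smallest — segment BC (d = 31.6 mm).
τ_max = 16·201.8/(π·(0.0316)³) = 3.257×10^7 Pa.

32.6 N/mm²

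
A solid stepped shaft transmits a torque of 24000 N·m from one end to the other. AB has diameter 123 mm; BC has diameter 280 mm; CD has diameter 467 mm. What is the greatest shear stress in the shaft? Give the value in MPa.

65.7 MPa

Under the same torque, τ_max = 16T/(πd³) is largest where d is smallest — segment AB (d = 123 mm).
τ_max = 16·24000/(π·(0.123)³) = 6.568×10^7 Pa.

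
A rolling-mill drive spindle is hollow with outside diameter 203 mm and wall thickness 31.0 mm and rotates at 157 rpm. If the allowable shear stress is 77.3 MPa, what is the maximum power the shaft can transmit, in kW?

J = π(d_o⁴ − d_i⁴)/32 = π(0.203⁴ − 0.141⁴)/32 = 1.279×10^-4 m⁴.
T_max = τ_allow·J/r = 7.73×10^7 × 1.279×10^-4 / 0.102 = 97420 N·m.
ω = 2π·157/60 = 16.44 rad/s, so P_max = T_max·ω = 1.602×10^6 W.

1600 kW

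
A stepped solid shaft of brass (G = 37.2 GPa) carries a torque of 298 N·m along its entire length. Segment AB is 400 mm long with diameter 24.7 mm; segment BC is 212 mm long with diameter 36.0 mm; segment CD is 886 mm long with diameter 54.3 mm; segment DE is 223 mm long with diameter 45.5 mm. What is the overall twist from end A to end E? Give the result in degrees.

6.33°

J_AB = π(0.0247)⁴/32 = 3.65×10^-8 m⁴; J_BC = π(0.0360)⁴/32 = 1.65×10^-7 m⁴; J_CD = π(0.0543)⁴/32 = 8.53×10^-7 m⁴; J_DE = π(0.0455)⁴/32 = 4.21×10^-7 m⁴.
θ = (T/G)·Σ L_i/J_i = (298.0/37.2×10⁹)·(0.400/3.65×10^-8 + 0.212/1.65×10^-7 + 0.886/8.53×10^-7 + 0.223/4.21×10^-7) = 0.1105 rad.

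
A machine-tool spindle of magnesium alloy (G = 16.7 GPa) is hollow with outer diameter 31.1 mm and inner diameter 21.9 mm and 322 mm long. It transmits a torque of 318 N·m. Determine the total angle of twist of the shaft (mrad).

88.5 mrad

J = π(d_o⁴ − d_i⁴)/32 = π(0.0311⁴ − 0.0219⁴)/32 = 6.926×10^-8 m⁴.
θ = T·L/(G·J) = 318.0 × 0.322 / (16.7×10⁹ × 6.926×10^-8) = 0.08853 rad.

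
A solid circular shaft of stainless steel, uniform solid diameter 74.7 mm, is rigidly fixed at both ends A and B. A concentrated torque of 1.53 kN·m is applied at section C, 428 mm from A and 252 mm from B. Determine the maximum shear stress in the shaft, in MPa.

With uniform GJ and both ends fixed, compatibility θ_AC = θ_CB gives T_A·a = T_B·b, together with T_A + T_B = T₀.
T_A = T₀·b/(a+b) = 1530·252/680.0 = 567.0 N·m; T_B = 963.0 N·m.
τ in each portion: τ_AC = 6.93×10^6 Pa, τ_CB = 1.18×10^7 Pa; maximum is in CB.
τ_max = T_CB·r/J = 963.0·0.0374/3.06×10^-6 = 1.177×10^7 Pa.

11.8 MPa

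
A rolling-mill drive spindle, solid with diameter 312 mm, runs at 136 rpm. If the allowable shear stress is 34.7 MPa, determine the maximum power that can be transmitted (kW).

J = πd⁴/32 = π(0.312)⁴/32 = 9.303×10^-4 m⁴.
T_max = τ_allow·J/r = 3.47×10^7 × 9.303×10^-4 / 0.156 = 206900 N·m.
ω = 2π·136/60 = 14.24 rad/s, so P_max = T_max·ω = 2.947×10^6 W.

2950 kW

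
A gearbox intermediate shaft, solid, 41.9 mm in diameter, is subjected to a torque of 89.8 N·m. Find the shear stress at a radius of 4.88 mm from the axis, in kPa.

J = πd⁴/32 = π(0.0419)⁴/32 = 3.026×10^-7 m⁴.
Shear stress varies linearly with radius: τ = T·r/J = 89.80 × 0.00488 / 3.026×10^-7 = 1.448×10^6 Pa.

1450 kPa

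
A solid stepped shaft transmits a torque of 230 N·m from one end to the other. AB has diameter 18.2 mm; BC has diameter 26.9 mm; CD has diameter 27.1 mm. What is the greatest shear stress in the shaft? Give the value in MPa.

194 MPa

Under the same torque, τ_max = 16T/(πd³) is largest where d is smallest — segment AB (d = 18.2 mm).
τ_max = 16·230.0/(π·(0.0182)³) = 1.943×10^8 Pa.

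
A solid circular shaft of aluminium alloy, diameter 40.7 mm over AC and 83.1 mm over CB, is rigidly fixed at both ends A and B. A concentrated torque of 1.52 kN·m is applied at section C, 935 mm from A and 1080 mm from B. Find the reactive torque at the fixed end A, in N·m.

Compatibility: T_A·a/J_AC = T_B·b/J_CB with T_A + T_B = T₀.
J_AC = 2.69×10^-7 m⁴, J_CB = 4.68×10^-6 m⁴, so T_A = T₀·(J_AC/a)/((J_AC/a)+(J_CB/b)) = 94.73 N·m, T_B = 1425 N·m.

94.7 N·m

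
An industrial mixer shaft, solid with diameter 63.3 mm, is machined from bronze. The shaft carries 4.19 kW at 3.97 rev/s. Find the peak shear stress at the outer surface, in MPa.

3.37 MPa

ω = 2π·3.97 = 24.94 rad/s, so T = P/ω = 4.19×10³ / 24.94 = 168.0 N·m.
J = πd⁴/32 = π(0.0633)⁴/32 = 1.576×10^-6 m⁴.
τ_max = T·r/J = 168.0 × 0.0316 / 1.576×10^-6 = 3.373×10^6 Pa.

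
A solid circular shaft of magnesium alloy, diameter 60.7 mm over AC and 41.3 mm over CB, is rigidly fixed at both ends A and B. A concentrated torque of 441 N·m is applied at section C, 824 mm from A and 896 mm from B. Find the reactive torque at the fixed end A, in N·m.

Compatibility: T_A·a/J_AC = T_B·b/J_CB with T_A + T_B = T₀.
J_AC = 1.33×10^-6 m⁴, J_CB = 2.86×10^-7 m⁴, so T_A = T₀·(J_AC/a)/((J_AC/a)+(J_CB/b)) = 368.4 N·m, T_B = 72.61 N·m.

368 N·m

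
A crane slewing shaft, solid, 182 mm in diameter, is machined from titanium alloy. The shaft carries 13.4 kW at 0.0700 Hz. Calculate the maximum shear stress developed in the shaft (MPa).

ω = 2π·0.0700 = 0.4398 rad/s, so T = P/ω = 13.4×10³ / 0.4398 = 30470 N·m.
J = πd⁴/32 = π(0.182)⁴/32 = 1.077×10^-4 m⁴.
τ_max = T·r/J = 30470 × 0.0910 / 1.077×10^-4 = 2.574×10^7 Pa.

25.7 MPa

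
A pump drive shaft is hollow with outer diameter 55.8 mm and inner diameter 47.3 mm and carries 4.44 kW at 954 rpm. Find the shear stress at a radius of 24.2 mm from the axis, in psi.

339 psi

ω = 2π·954/60 = 99.90 rad/s, so T = P/ω = 4.44×10³ / 99.90 = 44.44 N·m.
J = π(d_o⁴ − d_i⁴)/32 = π(0.0558⁴ − 0.0473⁴)/32 = 4.604×10^-7 m⁴.
Shear stress varies linearly with radius: τ = T·r/J = 44.44 × 0.0242 / 4.604×10^-7 = 2.336×10^6 Pa.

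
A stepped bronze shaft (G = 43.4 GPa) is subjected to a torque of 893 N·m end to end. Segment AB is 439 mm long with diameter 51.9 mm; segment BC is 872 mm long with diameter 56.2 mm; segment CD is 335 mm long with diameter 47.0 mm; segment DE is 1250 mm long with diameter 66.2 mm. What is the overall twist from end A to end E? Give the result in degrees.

3.38°

J_AB = π(0.0519)⁴/32 = 7.12×10^-7 m⁴; J_BC = π(0.0562)⁴/32 = 9.79×10^-7 m⁴; J_CD = π(0.0470)⁴/32 = 4.79×10^-7 m⁴; J_DE = π(0.0662)⁴/32 = 1.89×10^-6 m⁴.
θ = (T/G)·Σ L_i/J_i = (893.0/43.4×10⁹)·(0.439/7.12×10^-7 + 0.872/9.79×10^-7 + 0.335/4.79×10^-7 + 1.25/1.89×10^-6) = 0.05903 rad.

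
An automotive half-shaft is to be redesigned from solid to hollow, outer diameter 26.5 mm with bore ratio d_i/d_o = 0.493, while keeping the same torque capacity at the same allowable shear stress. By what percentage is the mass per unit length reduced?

Equal τ_max and T ⇒ the solid shaft needs d_s³ = d_o³(1−k⁴), so d_s = 26.5·(1−0.493⁴)^(1/3) = 25.97 mm.
Area ratio A_h/A_s = d_o²(1−k²)/d_s² = (1−k²)/(1−k⁴)^(2/3) = 0.7883.
Mass saving = 1 − 0.7883 = 21.2 %.

21.2 %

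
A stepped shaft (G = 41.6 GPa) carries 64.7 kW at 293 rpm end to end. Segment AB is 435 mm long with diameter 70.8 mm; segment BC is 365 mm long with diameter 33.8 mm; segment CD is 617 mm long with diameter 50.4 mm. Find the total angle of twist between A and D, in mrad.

ω = 2π·293/60 = 30.68 rad/s, so T = P/ω = 64.7×10³ / 30.68 = 2109 N·m.
J_AB = π(0.0708)⁴/32 = 2.47×10^-6 m⁴; J_BC = π(0.0338)⁴/32 = 1.28×10^-7 m⁴; J_CD = π(0.0504)⁴/32 = 6.33×10^-7 m⁴.
θ = (T/G)·Σ L_i/J_i = (2109/41.6×10⁹)·(0.435/2.47×10^-6 + 0.365/1.28×10^-7 + 0.617/6.33×10^-7) = 0.2027 rad.

203 mrad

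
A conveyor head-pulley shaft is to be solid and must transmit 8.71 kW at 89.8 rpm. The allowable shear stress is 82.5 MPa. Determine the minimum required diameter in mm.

ω = 2π·89.8/60 = 9.404 rad/s, so T = P/ω = 8.71×10³ / 9.404 = 926.2 N·m.
For a solid shaft τ_max = 16T/(πd³), so d = (16T/(π τ_allow))^(1/3) = (16·926.2/(π·8.25×10^7))^(1/3) = 0.03853 m.

38.5 mm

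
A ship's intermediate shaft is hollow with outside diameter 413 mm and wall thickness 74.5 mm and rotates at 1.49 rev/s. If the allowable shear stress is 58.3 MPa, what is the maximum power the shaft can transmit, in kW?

6290 kW

J = π(d_o⁴ − d_i⁴)/32 = π(0.413⁴ − 0.264⁴)/32 = 2.379×10^-3 m⁴.
T_max = τ_allow·J/r = 5.83×10^7 × 2.379×10^-3 / 0.206 = 671800 N·m.
ω = 2π·1.49 = 9.362 rad/s, so P_max = T_max·ω = 6.289×10^6 W.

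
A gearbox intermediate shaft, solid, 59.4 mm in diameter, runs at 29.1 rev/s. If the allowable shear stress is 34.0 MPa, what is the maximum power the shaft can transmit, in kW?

256 kW

J = πd⁴/32 = π(0.0594)⁴/32 = 1.222×10^-6 m⁴.
T_max = τ_allow·J/r = 3.40×10^7 × 1.222×10^-6 / 0.0297 = 1399 N·m.
ω = 2π·29.1 = 182.8 rad/s, so P_max = T_max·ω = 2.558×10^5 W.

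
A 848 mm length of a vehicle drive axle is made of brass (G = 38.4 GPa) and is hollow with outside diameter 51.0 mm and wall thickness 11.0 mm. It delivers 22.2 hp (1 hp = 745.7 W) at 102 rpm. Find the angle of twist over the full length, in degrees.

3.30°

ω = 2π·102/60 = 10.68 rad/s, so T = P/ω = 22.2×745.7 / 10.68 = 1550 N·m.
J = π(d_o⁴ − d_i⁴)/32 = π(0.0510⁴ − 0.0290⁴)/32 = 5.947×10^-7 m⁴.
θ = T·L/(G·J) = 1550 × 0.848 / (38.4×10⁹ × 5.947×10^-7) = 0.05755 rad.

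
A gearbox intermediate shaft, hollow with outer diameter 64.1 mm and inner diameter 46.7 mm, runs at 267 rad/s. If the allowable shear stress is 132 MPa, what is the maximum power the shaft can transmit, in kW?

J = π(d_o⁴ − d_i⁴)/32 = π(0.0641⁴ − 0.0467⁴)/32 = 1.190×10^-6 m⁴.
T_max = τ_allow·J/r = 1.32×10^8 × 1.190×10^-6 / 0.0320 = 4903 N·m.
ω = 267 rad/s, so P_max = T_max·ω = 1.309×10^6 W.

1310 kW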